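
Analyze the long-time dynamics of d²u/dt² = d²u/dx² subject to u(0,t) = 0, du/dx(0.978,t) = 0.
Long-time behavior: u oscillates (no decay). Energy is conserved; the solution oscillates indefinitely as standing waves.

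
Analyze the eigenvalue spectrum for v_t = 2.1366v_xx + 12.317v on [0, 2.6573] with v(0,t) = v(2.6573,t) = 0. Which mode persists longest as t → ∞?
Eigenvalues: λₙ = 2.1366n²π²/2.6573² - 12.317.
First three modes:
  n=1: λ₁ = 2.1366π²/2.6573² - 12.317 ≈ -9.331
  n=2: λ₂ = 8.5464π²/2.6573² - 12.317 ≈ -0.372
  n=3: λ₃ = 19.2294π²/2.6573² - 12.317 ≈ 14.56
Since 2.1366π²/2.6573² ≈ 2.986 < 12.317, λ₁ < 0.
The n=1 mode grows fastest (−λₙ is largest for n=1) → dominates.
Asymptotic: v ~ c₁ sin(πx/2.6573) e^{9.331t} (exponential growth at rate −λ₁ ≈ 9.331).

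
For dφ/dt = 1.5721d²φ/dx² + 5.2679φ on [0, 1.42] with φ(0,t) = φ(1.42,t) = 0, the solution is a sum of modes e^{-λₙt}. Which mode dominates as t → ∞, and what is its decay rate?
Eigenvalues: λₙ = 1.5721n²π²/1.42² - 5.2679.
First three modes:
  n=1: λ₁ = 1.5721π²/1.42² - 5.2679 ≈ 2.427
  n=2: λ₂ = 6.2884π²/1.42² - 5.2679 ≈ 25.512
  n=3: λ₃ = 14.1489π²/1.42² - 5.2679 ≈ 63.986
Since 1.5721π²/1.42² ≈ 7.695 > 5.2679, all λₙ > 0.
The n=1 mode decays slowest → dominates as t → ∞.
Asymptotic: φ ~ c₁ sin(πx/1.42) e^{-λ₁t} with decay rate λ₁ ≈ 2.427.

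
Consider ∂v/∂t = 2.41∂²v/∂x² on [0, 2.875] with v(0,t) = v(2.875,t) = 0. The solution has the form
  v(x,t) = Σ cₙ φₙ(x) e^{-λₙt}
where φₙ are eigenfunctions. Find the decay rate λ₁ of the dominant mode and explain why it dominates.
Eigenvalues: λₙ = 2.41n²π²/2.875².
First three modes:
  n=1: λ₁ = 2.41π²/2.875² ≈ 2.878
  n=2: λ₂ = 9.64π²/2.875² ≈ 11.511 (4× faster decay)
  n=3: λ₃ = 21.69π²/2.875² ≈ 25.899 (9× faster decay)
As t → ∞, higher modes decay exponentially faster. The n=1 mode dominates: v ~ c₁ sin(πx/2.875) e^{-λ₁t}.
Decay rate: λ₁ = 2.41π²/2.875² ≈ 2.878.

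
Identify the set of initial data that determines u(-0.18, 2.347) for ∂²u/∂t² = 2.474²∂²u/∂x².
Domain of dependence: [-5.986478, 5.626478]. Signals travel at speed 2.474, so data within |x - -0.18| ≤ 2.474·2.347 = 5.806478 can reach the point.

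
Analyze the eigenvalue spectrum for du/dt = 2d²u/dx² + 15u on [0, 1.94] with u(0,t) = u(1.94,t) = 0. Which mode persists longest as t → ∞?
Eigenvalues: λₙ = 2n²π²/1.94² - 15.
First three modes:
  n=1: λ₁ = 2π²/1.94² - 15 ≈ -9.755
  n=2: λ₂ = 8π²/1.94² - 15 ≈ 5.979
  n=3: λ₃ = 18π²/1.94² - 15 ≈ 32.203
Since 2π²/1.94² ≈ 5.245 < 15, λ₁ < 0.
The n=1 mode grows fastest (−λₙ is largest for n=1) → dominates.
Asymptotic: u ~ c₁ sin(πx/1.94) e^{9.755t} (exponential growth at rate −λ₁ ≈ 9.755).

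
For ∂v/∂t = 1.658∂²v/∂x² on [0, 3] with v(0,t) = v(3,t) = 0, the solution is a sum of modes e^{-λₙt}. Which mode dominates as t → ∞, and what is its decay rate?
Eigenvalues: λₙ = 1.658n²π²/3².
First three modes:
  n=1: λ₁ = 1.658π²/3² ≈ 1.818
  n=2: λ₂ = 6.632π²/3² ≈ 7.273 (4× faster decay)
  n=3: λ₃ = 14.922π²/3² ≈ 16.364 (9× faster decay)
As t → ∞, higher modes decay exponentially faster. The n=1 mode dominates: v ~ c₁ sin(πx/3) e^{-λ₁t}.
Decay rate: λ₁ = 1.658π²/3² ≈ 1.818.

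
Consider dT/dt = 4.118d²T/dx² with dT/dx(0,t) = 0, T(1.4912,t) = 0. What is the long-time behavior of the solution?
As t → ∞, T → 0. Heat escapes through the Dirichlet boundary.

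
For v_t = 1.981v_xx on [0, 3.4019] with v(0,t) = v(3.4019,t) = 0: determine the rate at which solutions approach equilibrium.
Eigenvalues: λₙ = 1.981n²π²/3.4019².
First three modes:
  n=1: λ₁ = 1.981π²/3.4019² ≈ 1.689
  n=2: λ₂ = 7.924π²/3.4019² ≈ 6.758 (4× faster decay)
  n=3: λ₃ = 17.829π²/3.4019² ≈ 15.205 (9× faster decay)
As t → ∞, higher modes decay exponentially faster. The n=1 mode dominates: v ~ c₁ sin(πx/3.4019) e^{-λ₁t}.
Decay rate: λ₁ = 1.981π²/3.4019² ≈ 1.689.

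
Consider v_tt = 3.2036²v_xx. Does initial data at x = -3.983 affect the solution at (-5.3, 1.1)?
Yes. The domain of dependence is [-8.82396, -1.77604], and -3.983 ∈ [-8.82396, -1.77604].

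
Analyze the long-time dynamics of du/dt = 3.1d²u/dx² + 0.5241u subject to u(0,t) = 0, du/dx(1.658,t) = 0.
Long-time behavior: u → 0. Diffusion dominates reaction (r=0.5241 < κπ²/(4L²)≈2.78); solution decays.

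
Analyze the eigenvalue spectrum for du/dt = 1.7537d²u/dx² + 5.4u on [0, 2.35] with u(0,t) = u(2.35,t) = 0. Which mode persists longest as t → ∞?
Eigenvalues: λₙ = 1.7537n²π²/2.35² - 5.4.
First three modes:
  n=1: λ₁ = 1.7537π²/2.35² - 5.4 ≈ -2.266
  n=2: λ₂ = 7.0148π²/2.35² - 5.4 ≈ 7.137
  n=3: λ₃ = 15.7833π²/2.35² - 5.4 ≈ 22.807
Since 1.7537π²/2.35² ≈ 3.134 < 5.4, λ₁ < 0.
The n=1 mode grows fastest (−λₙ is largest for n=1) → dominates.
Asymptotic: u ~ c₁ sin(πx/2.35) e^{2.266t} (exponential growth at rate −λ₁ ≈ 2.266).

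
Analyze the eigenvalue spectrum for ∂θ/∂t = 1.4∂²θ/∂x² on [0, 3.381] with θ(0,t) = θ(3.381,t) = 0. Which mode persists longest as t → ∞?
Eigenvalues: λₙ = 1.4n²π²/3.381².
First three modes:
  n=1: λ₁ = 1.4π²/3.381² ≈ 1.209
  n=2: λ₂ = 5.6π²/3.381² ≈ 4.835 (4× faster decay)
  n=3: λ₃ = 12.6π²/3.381² ≈ 10.879 (9× faster decay)
As t → ∞, higher modes decay exponentially faster. The n=1 mode dominates: θ ~ c₁ sin(πx/3.381) e^{-λ₁t}.
Decay rate: λ₁ = 1.4π²/3.381² ≈ 1.209.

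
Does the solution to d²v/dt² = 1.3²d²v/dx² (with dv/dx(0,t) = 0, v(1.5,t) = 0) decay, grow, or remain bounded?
v oscillates (no decay). Energy is conserved; the solution oscillates indefinitely as standing waves.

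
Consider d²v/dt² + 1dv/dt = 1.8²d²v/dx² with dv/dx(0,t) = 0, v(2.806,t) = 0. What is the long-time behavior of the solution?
As t → ∞, v → 0. Damping (γ=1) dissipates energy; oscillations decay exponentially.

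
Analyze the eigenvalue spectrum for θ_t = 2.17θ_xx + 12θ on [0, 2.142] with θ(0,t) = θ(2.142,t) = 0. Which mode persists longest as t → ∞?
Eigenvalues: λₙ = 2.17n²π²/2.142² - 12.
First three modes:
  n=1: λ₁ = 2.17π²/2.142² - 12 ≈ -7.332
  n=2: λ₂ = 8.68π²/2.142² - 12 ≈ 6.672
  n=3: λ₃ = 19.53π²/2.142² - 12 ≈ 30.011
Since 2.17π²/2.142² ≈ 4.668 < 12, λ₁ < 0.
The n=1 mode grows fastest (−λₙ is largest for n=1) → dominates.
Asymptotic: θ ~ c₁ sin(πx/2.142) e^{7.332t} (exponential growth at rate −λ₁ ≈ 7.332).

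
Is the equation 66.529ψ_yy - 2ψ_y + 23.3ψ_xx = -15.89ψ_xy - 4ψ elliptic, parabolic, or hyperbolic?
Rewriting in standard form: 23.3ψ_xx + 15.89ψ_xy + 66.529ψ_yy - 2ψ_y + 4ψ = 0. Computing B² - 4AC with A = 23.3, B = 15.89, C = 66.529: discriminant = -5948.0107 (negative). Answer: elliptic.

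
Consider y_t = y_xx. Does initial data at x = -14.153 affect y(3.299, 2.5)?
Yes, for any finite x. The heat equation has infinite propagation speed, so all initial data affects all points at any t > 0.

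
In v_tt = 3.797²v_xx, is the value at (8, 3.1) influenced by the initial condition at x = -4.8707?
No. The domain of dependence is [-3.7707, 19.7707], and -4.8707 is outside this interval.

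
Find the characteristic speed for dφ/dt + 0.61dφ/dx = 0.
Speed = 0.61. Information travels along x - 0.61t = const (rightward).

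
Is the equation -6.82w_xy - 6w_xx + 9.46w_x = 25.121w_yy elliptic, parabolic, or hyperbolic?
Rewriting in standard form: -6w_xx - 6.82w_xy - 25.121w_yy + 9.46w_x = 0. Computing B² - 4AC with A = -6, B = -6.82, C = -25.121: discriminant = -556.3916 (negative). Answer: elliptic.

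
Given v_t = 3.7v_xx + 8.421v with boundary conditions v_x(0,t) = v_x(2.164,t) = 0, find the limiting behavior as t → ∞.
v grows unboundedly. With Neumann BCs the constant mode has diffusion eigenvalue 0, so any r > 0 makes it grow like e^(8.421t); solution grows exponentially.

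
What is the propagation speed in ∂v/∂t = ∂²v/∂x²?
Infinite. The heat equation is parabolic, not hyperbolic, so disturbances propagate instantly.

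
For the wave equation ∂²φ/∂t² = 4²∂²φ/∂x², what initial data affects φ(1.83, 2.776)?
Domain of dependence: [-9.274, 12.934]. Signals travel at speed 4, so data within |x - 1.83| ≤ 4·2.776 = 11.104 can reach the point.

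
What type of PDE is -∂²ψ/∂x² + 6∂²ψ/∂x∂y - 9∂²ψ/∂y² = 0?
With A = -1, B = 6, C = -9, the discriminant is 0. This is a parabolic PDE.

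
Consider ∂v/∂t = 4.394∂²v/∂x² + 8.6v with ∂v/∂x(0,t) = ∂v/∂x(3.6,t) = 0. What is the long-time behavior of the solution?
As t → ∞, v grows unboundedly. With Neumann BCs the constant mode has diffusion eigenvalue 0, so any r > 0 makes it grow like e^(8.6t); solution grows exponentially.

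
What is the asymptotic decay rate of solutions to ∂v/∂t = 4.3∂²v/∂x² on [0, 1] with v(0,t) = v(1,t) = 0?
Eigenvalues: λₙ = 4.3n²π².
First three modes:
  n=1: λ₁ = 4.3π² ≈ 42.439
  n=2: λ₂ = 17.2π² ≈ 169.757 (4× faster decay)
  n=3: λ₃ = 38.7π² ≈ 381.954 (9× faster decay)
As t → ∞, higher modes decay exponentially faster. The n=1 mode dominates: v ~ c₁ sin(πx) e^{-λ₁t}.
Decay rate: λ₁ = 4.3π² ≈ 42.439.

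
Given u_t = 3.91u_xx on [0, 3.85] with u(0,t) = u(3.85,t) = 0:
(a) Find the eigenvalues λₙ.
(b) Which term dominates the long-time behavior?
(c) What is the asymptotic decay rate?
Eigenvalues: λₙ = 3.91n²π²/3.85².
First three modes:
  n=1: λ₁ = 3.91π²/3.85² ≈ 2.603
  n=2: λ₂ = 15.64π²/3.85² ≈ 10.414 (4× faster decay)
  n=3: λ₃ = 35.19π²/3.85² ≈ 23.431 (9× faster decay)
As t → ∞, higher modes decay exponentially faster. The n=1 mode dominates: u ~ c₁ sin(πx/3.85) e^{-λ₁t}.
Decay rate: λ₁ = 3.91π²/3.85² ≈ 2.603.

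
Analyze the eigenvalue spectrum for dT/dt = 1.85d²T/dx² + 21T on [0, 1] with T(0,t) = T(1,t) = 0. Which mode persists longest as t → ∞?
Eigenvalues: λₙ = 1.85n²π²/1² - 21.
First three modes:
  n=1: λ₁ = 1.85π² - 21 ≈ -2.741
  n=2: λ₂ = 7.4π² - 21 ≈ 52.035
  n=3: λ₃ = 16.65π² - 21 ≈ 143.329
Since 1.85π² ≈ 18.259 < 21, λ₁ < 0.
The n=1 mode grows fastest (−λₙ is largest for n=1) → dominates.
Asymptotic: T ~ c₁ sin(πx/1) e^{2.741t} (exponential growth at rate −λ₁ ≈ 2.741).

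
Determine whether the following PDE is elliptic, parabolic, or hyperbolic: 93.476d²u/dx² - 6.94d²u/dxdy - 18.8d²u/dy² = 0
Coefficients: A = 93.476, B = -6.94, C = -18.8. B² - 4AC = 7077.5588, which is positive, so the equation is hyperbolic.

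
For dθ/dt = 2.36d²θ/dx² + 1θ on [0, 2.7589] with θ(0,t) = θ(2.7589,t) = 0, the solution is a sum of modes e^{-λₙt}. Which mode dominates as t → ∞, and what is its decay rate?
Eigenvalues: λₙ = 2.36n²π²/2.7589² - 1.
First three modes:
  n=1: λ₁ = 2.36π²/2.7589² - 1 ≈ 2.06
  n=2: λ₂ = 9.44π²/2.7589² - 1 ≈ 11.241
  n=3: λ₃ = 21.24π²/2.7589² - 1 ≈ 26.541
Since 2.36π²/2.7589² ≈ 3.06 > 1, all λₙ > 0.
The n=1 mode decays slowest → dominates as t → ∞.
Asymptotic: θ ~ c₁ sin(πx/2.7589) e^{-λ₁t} with decay rate λ₁ ≈ 2.06.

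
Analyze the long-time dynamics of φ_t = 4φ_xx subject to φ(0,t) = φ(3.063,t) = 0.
Long-time behavior: φ → 0. Heat diffuses out through both boundaries.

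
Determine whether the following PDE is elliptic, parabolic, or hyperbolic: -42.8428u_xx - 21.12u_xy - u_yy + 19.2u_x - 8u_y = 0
Coefficients: A = -42.8428, B = -21.12, C = -1. B² - 4AC = 274.6832, which is positive, so the equation is hyperbolic.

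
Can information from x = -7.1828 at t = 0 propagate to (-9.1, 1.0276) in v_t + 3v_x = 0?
No. Only data at x = -12.1828 affects (-9.1, 1.0276). Advection has one-way propagation along characteristics.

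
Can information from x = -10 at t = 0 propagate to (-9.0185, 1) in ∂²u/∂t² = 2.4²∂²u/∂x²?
Yes. The domain of dependence is [-11.4185, -6.6185], and -10 ∈ [-11.4185, -6.6185].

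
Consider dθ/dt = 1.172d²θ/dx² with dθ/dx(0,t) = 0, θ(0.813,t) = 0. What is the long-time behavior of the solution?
As t → ∞, θ → 0. Heat escapes through the Dirichlet boundary.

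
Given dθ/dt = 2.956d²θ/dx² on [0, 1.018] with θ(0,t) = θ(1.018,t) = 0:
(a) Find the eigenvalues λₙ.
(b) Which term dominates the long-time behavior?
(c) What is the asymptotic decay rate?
Eigenvalues: λₙ = 2.956n²π²/1.018².
First three modes:
  n=1: λ₁ = 2.956π²/1.018² ≈ 28.152
  n=2: λ₂ = 11.824π²/1.018² ≈ 112.608 (4× faster decay)
  n=3: λ₃ = 26.604π²/1.018² ≈ 253.368 (9× faster decay)
As t → ∞, higher modes decay exponentially faster. The n=1 mode dominates: θ ~ c₁ sin(πx/1.018) e^{-λ₁t}.
Decay rate: λ₁ = 2.956π²/1.018² ≈ 28.152.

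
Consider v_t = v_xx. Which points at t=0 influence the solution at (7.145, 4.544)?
The entire real line. The heat equation has infinite propagation speed: any initial disturbance instantly affects all points (though exponentially small far away).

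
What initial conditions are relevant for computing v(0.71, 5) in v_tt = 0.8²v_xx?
Domain of dependence: [-3.29, 4.71]. Signals travel at speed 0.8, so data within |x - 0.71| ≤ 0.8·5 = 4 can reach the point.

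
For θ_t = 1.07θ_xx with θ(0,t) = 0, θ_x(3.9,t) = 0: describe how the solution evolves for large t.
θ → 0. Heat escapes through the Dirichlet boundary.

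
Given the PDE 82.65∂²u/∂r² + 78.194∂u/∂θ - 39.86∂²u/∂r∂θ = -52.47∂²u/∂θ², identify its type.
Rewriting in standard form: 82.65∂²u/∂r² - 39.86∂²u/∂r∂θ + 52.47∂²u/∂θ² + 78.194∂u/∂θ = 0. The second-order coefficients are A = 82.65, B = -39.86, C = 52.47. Since B² - 4AC = -15757.7624 < 0, this is an elliptic PDE.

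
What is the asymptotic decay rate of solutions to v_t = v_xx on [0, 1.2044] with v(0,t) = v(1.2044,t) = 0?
Eigenvalues: λₙ = n²π²/1.2044².
First three modes:
  n=1: λ₁ = π²/1.2044² ≈ 6.804
  n=2: λ₂ = 4π²/1.2044² ≈ 27.216 (4× faster decay)
  n=3: λ₃ = 9π²/1.2044² ≈ 61.235 (9× faster decay)
As t → ∞, higher modes decay exponentially faster. The n=1 mode dominates: v ~ c₁ sin(πx/1.2044) e^{-λ₁t}.
Decay rate: λ₁ = π²/1.2044² ≈ 6.804.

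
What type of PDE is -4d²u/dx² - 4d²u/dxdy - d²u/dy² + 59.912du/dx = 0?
With A = -4, B = -4, C = -1, the discriminant is 0. This is a parabolic PDE.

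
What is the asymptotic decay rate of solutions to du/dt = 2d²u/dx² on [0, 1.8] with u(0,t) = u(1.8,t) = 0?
Eigenvalues: λₙ = 2n²π²/1.8².
First three modes:
  n=1: λ₁ = 2π²/1.8² ≈ 6.092
  n=2: λ₂ = 8π²/1.8² ≈ 24.369 (4× faster decay)
  n=3: λ₃ = 18π²/1.8² ≈ 54.831 (9× faster decay)
As t → ∞, higher modes decay exponentially faster. The n=1 mode dominates: u ~ c₁ sin(πx/1.8) e^{-λ₁t}.
Decay rate: λ₁ = 2π²/1.8² ≈ 6.092.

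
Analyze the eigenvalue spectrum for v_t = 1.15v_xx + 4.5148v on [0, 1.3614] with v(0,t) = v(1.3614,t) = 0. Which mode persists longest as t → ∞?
Eigenvalues: λₙ = 1.15n²π²/1.3614² - 4.5148.
First three modes:
  n=1: λ₁ = 1.15π²/1.3614² - 4.5148 ≈ 1.609
  n=2: λ₂ = 4.6π²/1.3614² - 4.5148 ≈ 19.981
  n=3: λ₃ = 10.35π²/1.3614² - 4.5148 ≈ 50.6
Since 1.15π²/1.3614² ≈ 6.124 > 4.5148, all λₙ > 0.
The n=1 mode decays slowest → dominates as t → ∞.
Asymptotic: v ~ c₁ sin(πx/1.3614) e^{-λ₁t} with decay rate λ₁ ≈ 1.609.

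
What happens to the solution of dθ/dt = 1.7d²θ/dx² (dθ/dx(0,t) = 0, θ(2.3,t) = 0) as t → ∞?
θ → 0. Heat escapes through the Dirichlet boundary.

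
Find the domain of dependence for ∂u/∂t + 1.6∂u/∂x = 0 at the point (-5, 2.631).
A single point: x = -9.2096. The characteristic through (-5, 2.631) is x - 1.6t = const, so x = -5 - 1.6·2.631 = -9.2096.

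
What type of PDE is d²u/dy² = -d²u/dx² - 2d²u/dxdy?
Rewriting in standard form: d²u/dx² + 2d²u/dxdy + d²u/dy² = 0. With A = 1, B = 2, C = 1, the discriminant is 0. This is a parabolic PDE.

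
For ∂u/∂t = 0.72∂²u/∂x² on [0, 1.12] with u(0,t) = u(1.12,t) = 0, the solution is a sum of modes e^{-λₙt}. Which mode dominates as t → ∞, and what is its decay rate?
Eigenvalues: λₙ = 0.72n²π²/1.12².
First three modes:
  n=1: λ₁ = 0.72π²/1.12² ≈ 5.665
  n=2: λ₂ = 2.88π²/1.12² ≈ 22.66 (4× faster decay)
  n=3: λ₃ = 6.48π²/1.12² ≈ 50.985 (9× faster decay)
As t → ∞, higher modes decay exponentially faster. The n=1 mode dominates: u ~ c₁ sin(πx/1.12) e^{-λ₁t}.
Decay rate: λ₁ = 0.72π²/1.12² ≈ 5.665.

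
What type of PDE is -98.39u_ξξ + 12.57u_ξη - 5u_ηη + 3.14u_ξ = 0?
With A = -98.39, B = 12.57, C = -5, the discriminant is -1809.7951. This is an elliptic PDE.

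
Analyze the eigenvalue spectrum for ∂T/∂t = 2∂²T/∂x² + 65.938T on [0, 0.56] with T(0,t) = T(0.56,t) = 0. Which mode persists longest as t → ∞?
Eigenvalues: λₙ = 2n²π²/0.56² - 65.938.
First three modes:
  n=1: λ₁ = 2π²/0.56² - 65.938 ≈ -2.994
  n=2: λ₂ = 8π²/0.56² - 65.938 ≈ 185.838
  n=3: λ₃ = 18π²/0.56² - 65.938 ≈ 500.557
Since 2π²/0.56² ≈ 62.944 < 65.938, λ₁ < 0.
The n=1 mode grows fastest (−λₙ is largest for n=1) → dominates.
Asymptotic: T ~ c₁ sin(πx/0.56) e^{2.994t} (exponential growth at rate −λ₁ ≈ 2.994).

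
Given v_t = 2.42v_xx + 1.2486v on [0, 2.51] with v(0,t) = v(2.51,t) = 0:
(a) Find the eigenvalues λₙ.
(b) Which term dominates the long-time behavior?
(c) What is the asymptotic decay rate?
Eigenvalues: λₙ = 2.42n²π²/2.51² - 1.2486.
First three modes:
  n=1: λ₁ = 2.42π²/2.51² - 1.2486 ≈ 2.543
  n=2: λ₂ = 9.68π²/2.51² - 1.2486 ≈ 13.916
  n=3: λ₃ = 21.78π²/2.51² - 1.2486 ≈ 32.871
Since 2.42π²/2.51² ≈ 3.791 > 1.2486, all λₙ > 0.
The n=1 mode decays slowest → dominates as t → ∞.
Asymptotic: v ~ c₁ sin(πx/2.51) e^{-λ₁t} with decay rate λ₁ ≈ 2.543.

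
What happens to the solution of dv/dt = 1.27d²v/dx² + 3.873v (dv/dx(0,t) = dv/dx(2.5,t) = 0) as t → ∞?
v grows unboundedly. With Neumann BCs the constant mode has diffusion eigenvalue 0, so any r > 0 makes it grow like e^(3.873t); solution grows exponentially.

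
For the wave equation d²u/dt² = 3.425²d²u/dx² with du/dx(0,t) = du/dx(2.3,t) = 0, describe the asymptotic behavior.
u oscillates about a mean that drifts linearly in t (generically unbounded; no decay). There is no damping, so the nonconstant modes persist as standing waves (energy conserved, no decay). But with Neumann conditions at both ends the constant mode has eigenvalue 0: the spatial mean M(t) of u satisfies M'' = 0, so M(t) = M(0) + M'(0)·t. Unless the initial velocity has zero mean (∫u_t(x,0)dx = 0), the solution grows linearly in t (unbounded, though not exponentially); if it does have zero mean, the solution stays bounded and simply oscillates.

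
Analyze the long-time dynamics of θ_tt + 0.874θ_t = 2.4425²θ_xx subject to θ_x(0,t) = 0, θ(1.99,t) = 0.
Long-time behavior: θ → 0. Damping (γ=0.874) dissipates energy; oscillations decay exponentially.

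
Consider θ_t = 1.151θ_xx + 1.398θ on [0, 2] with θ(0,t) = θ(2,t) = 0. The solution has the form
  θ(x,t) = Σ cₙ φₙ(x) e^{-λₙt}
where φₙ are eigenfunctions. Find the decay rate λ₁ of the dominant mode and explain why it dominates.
Eigenvalues: λₙ = 1.151n²π²/2² - 1.398.
First three modes:
  n=1: λ₁ = 1.151π²/2² - 1.398 ≈ 1.442
  n=2: λ₂ = 4.604π²/2² - 1.398 ≈ 9.962
  n=3: λ₃ = 10.359π²/2² - 1.398 ≈ 24.162
Since 1.151π²/2² ≈ 2.84 > 1.398, all λₙ > 0.
The n=1 mode decays slowest → dominates as t → ∞.
Asymptotic: θ ~ c₁ sin(πx/2) e^{-λ₁t} with decay rate λ₁ ≈ 1.442.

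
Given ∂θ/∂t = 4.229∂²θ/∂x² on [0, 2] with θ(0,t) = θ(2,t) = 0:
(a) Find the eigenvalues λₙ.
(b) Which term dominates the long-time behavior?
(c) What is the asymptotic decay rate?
Eigenvalues: λₙ = 4.229n²π²/2².
First three modes:
  n=1: λ₁ = 4.229π²/2² ≈ 10.435
  n=2: λ₂ = 16.916π²/2² ≈ 41.739 (4× faster decay)
  n=3: λ₃ = 38.061π²/2² ≈ 93.912 (9× faster decay)
As t → ∞, higher modes decay exponentially faster. The n=1 mode dominates: θ ~ c₁ sin(πx/2) e^{-λ₁t}.
Decay rate: λ₁ = 4.229π²/2² ≈ 10.435.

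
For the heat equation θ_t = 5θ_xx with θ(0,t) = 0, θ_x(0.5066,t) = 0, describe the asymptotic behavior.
θ → 0. Heat escapes through the Dirichlet boundary.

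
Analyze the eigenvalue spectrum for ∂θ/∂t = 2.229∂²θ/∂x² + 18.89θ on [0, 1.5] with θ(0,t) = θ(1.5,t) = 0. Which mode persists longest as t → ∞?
Eigenvalues: λₙ = 2.229n²π²/1.5² - 18.89.
First three modes:
  n=1: λ₁ = 2.229π²/1.5² - 18.89 ≈ -9.113
  n=2: λ₂ = 8.916π²/1.5² - 18.89 ≈ 20.22
  n=3: λ₃ = 20.061π²/1.5² - 18.89 ≈ 69.107
Since 2.229π²/1.5² ≈ 9.777 < 18.89, λ₁ < 0.
The n=1 mode grows fastest (−λₙ is largest for n=1) → dominates.
Asymptotic: θ ~ c₁ sin(πx/1.5) e^{9.113t} (exponential growth at rate −λ₁ ≈ 9.113).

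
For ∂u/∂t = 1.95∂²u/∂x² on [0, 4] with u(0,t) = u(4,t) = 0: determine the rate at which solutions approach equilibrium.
Eigenvalues: λₙ = 1.95n²π²/4².
First three modes:
  n=1: λ₁ = 1.95π²/4² ≈ 1.203
  n=2: λ₂ = 7.8π²/4² ≈ 4.811 (4× faster decay)
  n=3: λ₃ = 17.55π²/4² ≈ 10.826 (9× faster decay)
As t → ∞, higher modes decay exponentially faster. The n=1 mode dominates: u ~ c₁ sin(πx/4) e^{-λ₁t}.
Decay rate: λ₁ = 1.95π²/4² ≈ 1.203.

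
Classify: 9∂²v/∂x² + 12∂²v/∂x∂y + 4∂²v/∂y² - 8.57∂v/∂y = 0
Parabolic (discriminant = 0).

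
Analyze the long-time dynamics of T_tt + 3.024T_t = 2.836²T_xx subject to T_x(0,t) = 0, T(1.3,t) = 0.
Long-time behavior: T → 0. Damping (γ=3.024) dissipates energy; oscillations decay exponentially.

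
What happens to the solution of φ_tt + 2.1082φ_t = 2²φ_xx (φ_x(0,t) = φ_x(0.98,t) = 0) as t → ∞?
φ → constant (steady state). Damping (γ=2.1082) dissipates the nonconstant modes; with Neumann BCs the spatial average obeys M''+γM'=0 and tends to a finite limit.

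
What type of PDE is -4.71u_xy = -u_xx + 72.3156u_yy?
Rewriting in standard form: u_xx - 4.71u_xy - 72.3156u_yy = 0. With A = 1, B = -4.71, C = -72.3156, the discriminant is 311.4465. This is a hyperbolic PDE.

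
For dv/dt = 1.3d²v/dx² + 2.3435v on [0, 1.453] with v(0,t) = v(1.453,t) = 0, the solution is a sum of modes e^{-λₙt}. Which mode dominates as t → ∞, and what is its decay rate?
Eigenvalues: λₙ = 1.3n²π²/1.453² - 2.3435.
First three modes:
  n=1: λ₁ = 1.3π²/1.453² - 2.3435 ≈ 3.734
  n=2: λ₂ = 5.2π²/1.453² - 2.3435 ≈ 21.966
  n=3: λ₃ = 11.7π²/1.453² - 2.3435 ≈ 52.352
Since 1.3π²/1.453² ≈ 6.077 > 2.3435, all λₙ > 0.
The n=1 mode decays slowest → dominates as t → ∞.
Asymptotic: v ~ c₁ sin(πx/1.453) e^{-λ₁t} with decay rate λ₁ ≈ 3.734.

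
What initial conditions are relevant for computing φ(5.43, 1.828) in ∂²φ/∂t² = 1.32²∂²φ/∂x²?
Domain of dependence: [3.01704, 7.84296]. Signals travel at speed 1.32, so data within |x - 5.43| ≤ 1.32·1.828 = 2.41296 can reach the point.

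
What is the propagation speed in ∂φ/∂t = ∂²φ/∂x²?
Infinite. The heat equation is parabolic, not hyperbolic, so disturbances propagate instantly.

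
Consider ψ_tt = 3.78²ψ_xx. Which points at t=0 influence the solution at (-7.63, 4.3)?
Domain of dependence: [-23.884, 8.624]. Signals travel at speed 3.78, so data within |x - -7.63| ≤ 3.78·4.3 = 16.254 can reach the point.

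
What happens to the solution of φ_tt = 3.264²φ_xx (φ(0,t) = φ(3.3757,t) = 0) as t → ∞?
φ oscillates (no decay). Energy is conserved; the solution oscillates indefinitely as standing waves.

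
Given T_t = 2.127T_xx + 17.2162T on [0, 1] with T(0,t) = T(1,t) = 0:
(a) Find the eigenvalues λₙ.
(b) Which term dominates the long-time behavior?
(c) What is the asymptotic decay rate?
Eigenvalues: λₙ = 2.127n²π²/1² - 17.2162.
First three modes:
  n=1: λ₁ = 2.127π² - 17.2162 ≈ 3.776
  n=2: λ₂ = 8.508π² - 17.2162 ≈ 66.754
  n=3: λ₃ = 19.143π² - 17.2162 ≈ 171.718
Since 2.127π² ≈ 20.993 > 17.2162, all λₙ > 0.
The n=1 mode decays slowest → dominates as t → ∞.
Asymptotic: T ~ c₁ sin(πx/1) e^{-λ₁t} with decay rate λ₁ ≈ 3.776.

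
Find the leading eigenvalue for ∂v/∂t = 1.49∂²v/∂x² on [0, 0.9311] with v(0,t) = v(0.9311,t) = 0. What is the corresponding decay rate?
Eigenvalues: λₙ = 1.49n²π²/0.9311².
First three modes:
  n=1: λ₁ = 1.49π²/0.9311² ≈ 16.963
  n=2: λ₂ = 5.96π²/0.9311² ≈ 67.851 (4× faster decay)
  n=3: λ₃ = 13.41π²/0.9311² ≈ 152.664 (9× faster decay)
As t → ∞, higher modes decay exponentially faster. The n=1 mode dominates: v ~ c₁ sin(πx/0.9311) e^{-λ₁t}.
Decay rate: λ₁ = 1.49π²/0.9311² ≈ 16.963.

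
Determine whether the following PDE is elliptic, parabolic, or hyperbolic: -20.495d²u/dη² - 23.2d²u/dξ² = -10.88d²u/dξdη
Rewriting in standard form: -23.2d²u/dξ² + 10.88d²u/dξdη - 20.495d²u/dη² = 0. Coefficients: A = -23.2, B = 10.88, C = -20.495. B² - 4AC = -1783.5616, which is negative, so the equation is elliptic.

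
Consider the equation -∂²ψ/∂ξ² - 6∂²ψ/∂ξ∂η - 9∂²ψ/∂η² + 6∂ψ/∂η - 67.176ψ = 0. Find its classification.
Parabolic. (A = -1, B = -6, C = -9 gives B² - 4AC = 0.)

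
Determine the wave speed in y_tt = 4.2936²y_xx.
Speed = 4.2936. Information travels along characteristics x = x₀ ± 4.2936t.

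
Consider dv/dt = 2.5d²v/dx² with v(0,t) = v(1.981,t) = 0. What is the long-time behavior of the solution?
As t → ∞, v → 0. Heat diffuses out through both boundaries.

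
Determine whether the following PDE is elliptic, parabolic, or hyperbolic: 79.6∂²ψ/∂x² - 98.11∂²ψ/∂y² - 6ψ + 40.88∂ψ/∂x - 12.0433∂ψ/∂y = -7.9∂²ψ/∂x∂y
Rewriting in standard form: 79.6∂²ψ/∂x² + 7.9∂²ψ/∂x∂y - 98.11∂²ψ/∂y² + 40.88∂ψ/∂x - 12.0433∂ψ/∂y - 6ψ = 0. Coefficients: A = 79.6, B = 7.9, C = -98.11. B² - 4AC = 31300.634, which is positive, so the equation is hyperbolic.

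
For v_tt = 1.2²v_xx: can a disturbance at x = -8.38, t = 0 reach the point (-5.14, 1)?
No. The domain of dependence is [-6.34, -3.94], and -8.38 is outside this interval.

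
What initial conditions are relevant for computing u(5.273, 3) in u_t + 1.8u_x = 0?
A single point: x = -0.127. The characteristic through (5.273, 3) is x - 1.8t = const, so x = 5.273 - 1.8·3 = -0.127.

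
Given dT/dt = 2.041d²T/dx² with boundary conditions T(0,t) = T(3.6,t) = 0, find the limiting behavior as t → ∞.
T → 0. Heat diffuses out through both boundaries.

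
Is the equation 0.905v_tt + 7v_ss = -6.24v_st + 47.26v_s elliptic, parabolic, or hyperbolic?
Rewriting in standard form: 7v_ss + 6.24v_st + 0.905v_tt - 47.26v_s = 0. Computing B² - 4AC with A = 7, B = 6.24, C = 0.905: discriminant = 13.5976 (positive). Answer: hyperbolic.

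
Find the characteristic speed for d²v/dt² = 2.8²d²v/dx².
Speed = 2.8. Information travels along characteristics x = x₀ ± 2.8t.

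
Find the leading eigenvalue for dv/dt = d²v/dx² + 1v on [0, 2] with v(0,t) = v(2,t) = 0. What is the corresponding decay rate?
Eigenvalues: λₙ = n²π²/2² - 1.
First three modes:
  n=1: λ₁ = π²/2² - 1 ≈ 1.467
  n=2: λ₂ = 4π²/2² - 1 ≈ 8.87
  n=3: λ₃ = 9π²/2² - 1 ≈ 21.207
Since π²/2² ≈ 2.467 > 1, all λₙ > 0.
The n=1 mode decays slowest → dominates as t → ∞.
Asymptotic: v ~ c₁ sin(πx/2) e^{-λ₁t} with decay rate λ₁ ≈ 1.467.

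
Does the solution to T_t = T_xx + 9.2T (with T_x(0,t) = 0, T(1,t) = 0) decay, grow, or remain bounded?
T grows unboundedly. Reaction dominates diffusion (r=9.2 > κπ²/(4L²)≈2.47); solution grows exponentially.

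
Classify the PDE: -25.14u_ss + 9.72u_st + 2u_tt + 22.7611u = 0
A = -25.14, B = 9.72, C = 2. Discriminant B² - 4AC = 295.5984. Since 295.5984 > 0, hyperbolic.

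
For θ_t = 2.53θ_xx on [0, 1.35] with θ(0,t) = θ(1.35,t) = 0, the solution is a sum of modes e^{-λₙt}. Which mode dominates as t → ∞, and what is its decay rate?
Eigenvalues: λₙ = 2.53n²π²/1.35².
First three modes:
  n=1: λ₁ = 2.53π²/1.35² ≈ 13.701
  n=2: λ₂ = 10.12π²/1.35² ≈ 54.804 (4× faster decay)
  n=3: λ₃ = 22.77π²/1.35² ≈ 123.309 (9× faster decay)
As t → ∞, higher modes decay exponentially faster. The n=1 mode dominates: θ ~ c₁ sin(πx/1.35) e^{-λ₁t}.
Decay rate: λ₁ = 2.53π²/1.35² ≈ 13.701.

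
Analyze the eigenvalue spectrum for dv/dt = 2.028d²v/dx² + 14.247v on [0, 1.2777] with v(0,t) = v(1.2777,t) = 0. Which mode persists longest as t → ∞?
Eigenvalues: λₙ = 2.028n²π²/1.2777² - 14.247.
First three modes:
  n=1: λ₁ = 2.028π²/1.2777² - 14.247 ≈ -1.986
  n=2: λ₂ = 8.112π²/1.2777² - 14.247 ≈ 34.795
  n=3: λ₃ = 18.252π²/1.2777² - 14.247 ≈ 96.098
Since 2.028π²/1.2777² ≈ 12.261 < 14.247, λ₁ < 0.
The n=1 mode grows fastest (−λₙ is largest for n=1) → dominates.
Asymptotic: v ~ c₁ sin(πx/1.2777) e^{1.986t} (exponential growth at rate −λ₁ ≈ 1.986).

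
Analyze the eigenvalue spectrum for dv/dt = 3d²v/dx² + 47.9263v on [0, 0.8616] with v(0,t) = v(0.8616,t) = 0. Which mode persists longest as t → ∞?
Eigenvalues: λₙ = 3n²π²/0.8616² - 47.9263.
First three modes:
  n=1: λ₁ = 3π²/0.8616² - 47.9263 ≈ -8.041
  n=2: λ₂ = 12π²/0.8616² - 47.9263 ≈ 111.614
  n=3: λ₃ = 27π²/0.8616² - 47.9263 ≈ 311.039
Since 3π²/0.8616² ≈ 39.885 < 47.9263, λ₁ < 0.
The n=1 mode grows fastest (−λₙ is largest for n=1) → dominates.
Asymptotic: v ~ c₁ sin(πx/0.8616) e^{8.041t} (exponential growth at rate −λ₁ ≈ 8.041).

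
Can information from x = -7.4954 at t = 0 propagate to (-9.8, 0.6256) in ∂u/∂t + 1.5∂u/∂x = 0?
No. Only data at x = -10.7384 affects (-9.8, 0.6256). Advection has one-way propagation along characteristics.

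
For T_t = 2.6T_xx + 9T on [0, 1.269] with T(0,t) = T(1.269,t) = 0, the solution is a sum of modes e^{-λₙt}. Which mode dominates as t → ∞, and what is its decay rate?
Eigenvalues: λₙ = 2.6n²π²/1.269² - 9.
First three modes:
  n=1: λ₁ = 2.6π²/1.269² - 9 ≈ 6.935
  n=2: λ₂ = 10.4π²/1.269² - 9 ≈ 54.74
  n=3: λ₃ = 23.4π²/1.269² - 9 ≈ 134.414
Since 2.6π²/1.269² ≈ 15.935 > 9, all λₙ > 0.
The n=1 mode decays slowest → dominates as t → ∞.
Asymptotic: T ~ c₁ sin(πx/1.269) e^{-λ₁t} with decay rate λ₁ ≈ 6.935.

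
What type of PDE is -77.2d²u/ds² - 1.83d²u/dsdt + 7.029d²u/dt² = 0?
With A = -77.2, B = -1.83, C = 7.029, the discriminant is 2173.9041. This is a hyperbolic PDE.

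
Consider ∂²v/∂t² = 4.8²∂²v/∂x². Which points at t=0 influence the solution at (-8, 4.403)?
Domain of dependence: [-29.1344, 13.1344]. Signals travel at speed 4.8, so data within |x - -8| ≤ 4.8·4.403 = 21.1344 can reach the point.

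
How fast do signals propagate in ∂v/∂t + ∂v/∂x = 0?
Speed = 1. Information travels along x - 1t = const (rightward).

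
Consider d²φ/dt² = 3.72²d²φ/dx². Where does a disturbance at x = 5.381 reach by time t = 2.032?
Domain of influence: [-2.17804, 12.94004]. Data at x = 5.381 spreads outward at speed 3.72.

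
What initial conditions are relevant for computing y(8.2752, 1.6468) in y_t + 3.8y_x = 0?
A single point: x = 2.01736. The characteristic through (8.2752, 1.6468) is x - 3.8t = const, so x = 8.2752 - 3.8·1.6468 = 2.01736.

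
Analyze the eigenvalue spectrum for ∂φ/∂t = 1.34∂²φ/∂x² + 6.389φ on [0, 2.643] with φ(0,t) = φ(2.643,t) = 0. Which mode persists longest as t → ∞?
Eigenvalues: λₙ = 1.34n²π²/2.643² - 6.389.
First three modes:
  n=1: λ₁ = 1.34π²/2.643² - 6.389 ≈ -4.496
  n=2: λ₂ = 5.36π²/2.643² - 6.389 ≈ 1.184
  n=3: λ₃ = 12.06π²/2.643² - 6.389 ≈ 10.65
Since 1.34π²/2.643² ≈ 1.893 < 6.389, λ₁ < 0.
The n=1 mode grows fastest (−λₙ is largest for n=1) → dominates.
Asymptotic: φ ~ c₁ sin(πx/2.643) e^{4.496t} (exponential growth at rate −λ₁ ≈ 4.496).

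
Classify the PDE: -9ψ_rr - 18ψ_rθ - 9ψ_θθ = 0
A = -9, B = -18, C = -9. Discriminant B² - 4AC = 0. Since 0 = 0, parabolic.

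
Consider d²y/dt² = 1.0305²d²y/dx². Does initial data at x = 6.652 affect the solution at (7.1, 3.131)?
Yes. The domain of dependence is [3.8735045, 10.3264955], and 6.652 ∈ [3.8735045, 10.3264955].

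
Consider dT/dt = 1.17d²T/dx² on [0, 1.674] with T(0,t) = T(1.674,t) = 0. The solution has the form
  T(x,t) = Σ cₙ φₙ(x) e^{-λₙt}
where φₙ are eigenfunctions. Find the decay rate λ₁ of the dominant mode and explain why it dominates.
Eigenvalues: λₙ = 1.17n²π²/1.674².
First three modes:
  n=1: λ₁ = 1.17π²/1.674² ≈ 4.121
  n=2: λ₂ = 4.68π²/1.674² ≈ 16.483 (4× faster decay)
  n=3: λ₃ = 10.53π²/1.674² ≈ 37.087 (9× faster decay)
As t → ∞, higher modes decay exponentially faster. The n=1 mode dominates: T ~ c₁ sin(πx/1.674) e^{-λ₁t}.
Decay rate: λ₁ = 1.17π²/1.674² ≈ 4.121.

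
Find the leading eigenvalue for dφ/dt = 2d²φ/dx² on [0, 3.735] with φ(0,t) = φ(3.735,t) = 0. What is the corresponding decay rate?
Eigenvalues: λₙ = 2n²π²/3.735².
First three modes:
  n=1: λ₁ = 2π²/3.735² ≈ 1.415
  n=2: λ₂ = 8π²/3.735² ≈ 5.66 (4× faster decay)
  n=3: λ₃ = 18π²/3.735² ≈ 12.735 (9× faster decay)
As t → ∞, higher modes decay exponentially faster. The n=1 mode dominates: φ ~ c₁ sin(πx/3.735) e^{-λ₁t}.
Decay rate: λ₁ = 2π²/3.735² ≈ 1.415.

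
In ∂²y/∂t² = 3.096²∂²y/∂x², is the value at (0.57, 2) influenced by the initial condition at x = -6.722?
No. The domain of dependence is [-5.622, 6.762], and -6.722 is outside this interval.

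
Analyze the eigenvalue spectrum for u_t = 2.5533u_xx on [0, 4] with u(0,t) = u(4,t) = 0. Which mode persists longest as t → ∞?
Eigenvalues: λₙ = 2.5533n²π²/4².
First three modes:
  n=1: λ₁ = 2.5533π²/4² ≈ 1.575
  n=2: λ₂ = 10.2132π²/4² ≈ 6.3 (4× faster decay)
  n=3: λ₃ = 22.9797π²/4² ≈ 14.175 (9× faster decay)
As t → ∞, higher modes decay exponentially faster. The n=1 mode dominates: u ~ c₁ sin(πx/4) e^{-λ₁t}.
Decay rate: λ₁ = 2.5533π²/4² ≈ 1.575.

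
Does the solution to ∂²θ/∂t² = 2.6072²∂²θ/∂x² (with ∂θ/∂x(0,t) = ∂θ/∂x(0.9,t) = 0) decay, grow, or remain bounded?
θ oscillates about a mean that drifts linearly in t (generically unbounded; no decay). There is no damping, so the nonconstant modes persist as standing waves (energy conserved, no decay). But with Neumann conditions at both ends the constant mode has eigenvalue 0: the spatial mean M(t) of θ satisfies M'' = 0, so M(t) = M(0) + M'(0)·t. Unless the initial velocity has zero mean (∫θ_t(x,0)dx = 0), the solution grows linearly in t (unbounded, though not exponentially); if it does have zero mean, the solution stays bounded and simply oscillates.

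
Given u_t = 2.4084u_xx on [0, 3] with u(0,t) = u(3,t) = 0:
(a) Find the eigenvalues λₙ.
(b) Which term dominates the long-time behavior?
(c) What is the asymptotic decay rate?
Eigenvalues: λₙ = 2.4084n²π²/3².
First three modes:
  n=1: λ₁ = 2.4084π²/3² ≈ 2.641
  n=2: λ₂ = 9.6336π²/3² ≈ 10.564 (4× faster decay)
  n=3: λ₃ = 21.6756π²/3² ≈ 23.77 (9× faster decay)
As t → ∞, higher modes decay exponentially faster. The n=1 mode dominates: u ~ c₁ sin(πx/3) e^{-λ₁t}.
Decay rate: λ₁ = 2.4084π²/3² ≈ 2.641.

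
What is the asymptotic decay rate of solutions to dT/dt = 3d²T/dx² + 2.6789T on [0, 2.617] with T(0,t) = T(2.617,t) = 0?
Eigenvalues: λₙ = 3n²π²/2.617² - 2.6789.
First three modes:
  n=1: λ₁ = 3π²/2.617² - 2.6789 ≈ 1.644
  n=2: λ₂ = 12π²/2.617² - 2.6789 ≈ 14.614
  n=3: λ₃ = 27π²/2.617² - 2.6789 ≈ 36.231
Since 3π²/2.617² ≈ 4.323 > 2.6789, all λₙ > 0.
The n=1 mode decays slowest → dominates as t → ∞.
Asymptotic: T ~ c₁ sin(πx/2.617) e^{-λ₁t} with decay rate λ₁ ≈ 1.644.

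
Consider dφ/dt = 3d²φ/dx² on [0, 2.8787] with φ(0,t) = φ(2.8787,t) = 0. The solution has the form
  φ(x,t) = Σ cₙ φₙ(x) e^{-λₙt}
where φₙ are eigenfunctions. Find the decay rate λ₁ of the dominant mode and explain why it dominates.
Eigenvalues: λₙ = 3n²π²/2.8787².
First three modes:
  n=1: λ₁ = 3π²/2.8787² ≈ 3.573
  n=2: λ₂ = 12π²/2.8787² ≈ 14.292 (4× faster decay)
  n=3: λ₃ = 27π²/2.8787² ≈ 32.157 (9× faster decay)
As t → ∞, higher modes decay exponentially faster. The n=1 mode dominates: φ ~ c₁ sin(πx/2.8787) e^{-λ₁t}.
Decay rate: λ₁ = 3π²/2.8787² ≈ 3.573.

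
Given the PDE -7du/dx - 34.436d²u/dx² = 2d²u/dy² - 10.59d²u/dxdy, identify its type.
Rewriting in standard form: -34.436d²u/dx² + 10.59d²u/dxdy - 2d²u/dy² - 7du/dx = 0. The second-order coefficients are A = -34.436, B = 10.59, C = -2. Since B² - 4AC = -163.3399 < 0, this is an elliptic PDE.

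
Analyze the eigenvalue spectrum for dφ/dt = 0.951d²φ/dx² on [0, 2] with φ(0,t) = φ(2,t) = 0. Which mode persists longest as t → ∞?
Eigenvalues: λₙ = 0.951n²π²/2².
First three modes:
  n=1: λ₁ = 0.951π²/2² ≈ 2.346
  n=2: λ₂ = 3.804π²/2² ≈ 9.386 (4× faster decay)
  n=3: λ₃ = 8.559π²/2² ≈ 21.118 (9× faster decay)
As t → ∞, higher modes decay exponentially faster. The n=1 mode dominates: φ ~ c₁ sin(πx/2) e^{-λ₁t}.
Decay rate: λ₁ = 0.951π²/2² ≈ 2.346.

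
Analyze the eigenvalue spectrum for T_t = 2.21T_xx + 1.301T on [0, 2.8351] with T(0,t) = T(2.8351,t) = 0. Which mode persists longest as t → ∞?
Eigenvalues: λₙ = 2.21n²π²/2.8351² - 1.301.
First three modes:
  n=1: λ₁ = 2.21π²/2.8351² - 1.301 ≈ 1.413
  n=2: λ₂ = 8.84π²/2.8351² - 1.301 ≈ 9.554
  n=3: λ₃ = 19.89π²/2.8351² - 1.301 ≈ 23.122
Since 2.21π²/2.8351² ≈ 2.714 > 1.301, all λₙ > 0.
The n=1 mode decays slowest → dominates as t → ∞.
Asymptotic: T ~ c₁ sin(πx/2.8351) e^{-λ₁t} with decay rate λ₁ ≈ 1.413.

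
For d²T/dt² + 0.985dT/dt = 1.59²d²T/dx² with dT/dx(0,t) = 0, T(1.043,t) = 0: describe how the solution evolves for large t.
T → 0. Damping (γ=0.985) dissipates energy; oscillations decay exponentially.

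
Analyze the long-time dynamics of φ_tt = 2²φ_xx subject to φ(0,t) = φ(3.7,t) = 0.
Long-time behavior: φ oscillates (no decay). Energy is conserved; the solution oscillates indefinitely as standing waves.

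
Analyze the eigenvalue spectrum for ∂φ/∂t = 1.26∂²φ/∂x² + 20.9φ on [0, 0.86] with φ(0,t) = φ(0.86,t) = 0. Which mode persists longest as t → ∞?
Eigenvalues: λₙ = 1.26n²π²/0.86² - 20.9.
First three modes:
  n=1: λ₁ = 1.26π²/0.86² - 20.9 ≈ -4.086
  n=2: λ₂ = 5.04π²/0.86² - 20.9 ≈ 46.356
  n=3: λ₃ = 11.34π²/0.86² - 20.9 ≈ 130.427
Since 1.26π²/0.86² ≈ 16.814 < 20.9, λ₁ < 0.
The n=1 mode grows fastest (−λₙ is largest for n=1) → dominates.
Asymptotic: φ ~ c₁ sin(πx/0.86) e^{4.086t} (exponential growth at rate −λ₁ ≈ 4.086).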